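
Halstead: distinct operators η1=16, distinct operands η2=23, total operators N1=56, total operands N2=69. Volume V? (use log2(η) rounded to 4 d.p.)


Formula: V = N * log2(η), where N = N1 + N2 and η = η1 + η2
η = 16 + 23 = 39
N = 56 + 69 = 125
log2(39) ≈ 5.2854
V = 125 * 5.2854 = 660.68

660.68


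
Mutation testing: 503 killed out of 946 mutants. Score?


Mutation score = killed / total * 100
Mutation score = 503 / 946 * 100
Mutation score = 53.17%

53.17%


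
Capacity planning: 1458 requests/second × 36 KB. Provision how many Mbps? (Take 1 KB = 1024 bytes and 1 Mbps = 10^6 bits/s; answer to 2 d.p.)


Formula: Mbps = payload_bytes * RPS * 8 / 1e6
Payload per request = 36 KB = 36 * 1024 = 36864 bytes
Total bytes/sec = 36864 * 1458 = 53747712
Total bits/sec = 53747712 * 8 = 429981696
Mbps = 429981696 / 1e6 = 429.98

429.98 Mbps


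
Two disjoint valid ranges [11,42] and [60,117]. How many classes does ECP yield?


Valid ranges: [11,42] and [60,117]
Class 1: x < 11 — invalid
Class 2: 11 ≤ x ≤ 42 — valid
Class 3: 42 < x < 60 — invalid (gap between ranges)
Class 4: 60 ≤ x ≤ 117 — valid
Class 5: x > 117 — invalid
Total equivalence classes: 5

5 equivalence classes


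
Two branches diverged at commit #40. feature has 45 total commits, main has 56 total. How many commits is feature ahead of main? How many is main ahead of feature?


Common ancestor: commit #40
feature commits after divergence: 45 - 40 = 5
main commits after divergence: 56 - 40 = 16
feature is 5 commits ahead of main
main is 16 commits ahead of feature

feature ahead: 5, main ahead: 16


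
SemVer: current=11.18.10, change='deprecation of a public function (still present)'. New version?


Current: 11.18.10
Change category: 'deprecation of a public function (still present)' → minor bump
SemVer rule: minor bump → increment MINOR, reset PATCH to 0 (MAJOR unchanged)
New: 11.19.0

11.19.0


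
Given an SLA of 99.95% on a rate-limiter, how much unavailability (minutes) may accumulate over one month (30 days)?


Formula: allowed downtime = period * (100 - SLA) / 100
Period (month (30 days)) = 43200 minutes
Unavailability fraction = (100 - 99.95) / 100
Allowed downtime = 43200 * (100 - 99.95) / 100
Allowed downtime = 21.6 minutes

21.6 minutes


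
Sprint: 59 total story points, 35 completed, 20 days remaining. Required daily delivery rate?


Formula: Required rate = Remaining points / Days left
Remaining = 59 - 35 = 24 points
Required rate = 24 / 20 = 1.2 points/day

1.2 points/day


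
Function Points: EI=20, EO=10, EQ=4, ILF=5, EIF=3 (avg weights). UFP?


UFP = EI*4 + EO*5 + EQ*4 + ILF*10 + EIF*7
UFP = 20*4 + 10*5 + 4*4 + 5*10 + 3*7
UFP = 80 + 50 + 16 + 50 + 21
UFP = 217

217


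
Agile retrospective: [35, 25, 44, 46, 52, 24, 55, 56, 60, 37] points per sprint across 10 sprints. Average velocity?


Formula: Avg velocity = Total points / Number of sprints
Points: [35, 25, 44, 46, 52, 24, 55, 56, 60, 37]
Sum = 35 + 25 + 44 + 46 + 52 + 24 + 55 + 56 + 60 + 37 = 434
Avg velocity = 434 / 10 = 43.4 points/sprint

43.4 points/sprint


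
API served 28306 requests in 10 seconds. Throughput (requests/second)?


Formula: throughput = requests / seconds
throughput = 28306 / 10
throughput = 2830.6 requests/second

2830.6 requests/second


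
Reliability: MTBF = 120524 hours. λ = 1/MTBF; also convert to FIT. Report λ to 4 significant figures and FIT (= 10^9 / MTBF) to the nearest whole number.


Formula: λ = 1 / MTBF; FIT = λ × 1e9 = 1e9 / MTBF
λ = 1 / 120524 ≈ 8.297e-06 failures/hour
FIT = 1e9 / 120524 ≈ 8297 failures per 1e9 hours (nearest whole number)

λ = 8.297e-06 /h, FIT = 8297


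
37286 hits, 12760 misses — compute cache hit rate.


Formula: hit rate = hits / (hits + misses) * 100
hit rate = 37286 / (37286 + 12760) * 100
hit rate = 37286 / 50046 * 100
hit rate = 74.5%

74.5%


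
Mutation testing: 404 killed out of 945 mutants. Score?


Mutation score = killed / total * 100
Mutation score = 404 / 945 * 100
Mutation score = 42.75%

42.75%


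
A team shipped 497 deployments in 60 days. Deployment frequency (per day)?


Formula: deployments per day = releases / days
= 497 / 60
= 8.283 deploys/day
(equivalently, 57.98 deploys/week)

8.283 deploys/day


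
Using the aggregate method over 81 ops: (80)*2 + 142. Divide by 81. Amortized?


Formula: Amortized cost = Total cost / Operations
Total cost = (80 * 2) + (1 * 142)
Total cost = 160 + 142 = 302
Amortized = 302 / 81 = 3.7284

3.7284


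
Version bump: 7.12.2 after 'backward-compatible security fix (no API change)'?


Current: 7.12.2
Change category: 'backward-compatible security fix (no API change)' → patch bump
SemVer rule: patch bump → increment PATCH (MAJOR and MINOR unchanged)
New: 7.12.3

7.12.3


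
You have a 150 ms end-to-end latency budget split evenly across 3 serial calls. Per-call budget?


Formula: per_stage = total_budget / stages
per_stage = 150 / 3
per_stage = 50.0 ms

50.0 ms


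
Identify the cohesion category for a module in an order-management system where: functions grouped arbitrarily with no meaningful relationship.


Reasoning: Worst: random grouping
Type: Coincidental cohesion

Coincidental cohesion


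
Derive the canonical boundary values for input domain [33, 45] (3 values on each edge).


Range: [33, 45]
Boundaries: just below min, min, min+1, max-1, max, just above max
Values: [32, 33, 34, 44, 45, 46]

[32, 33, 34, 44, 45, 46]


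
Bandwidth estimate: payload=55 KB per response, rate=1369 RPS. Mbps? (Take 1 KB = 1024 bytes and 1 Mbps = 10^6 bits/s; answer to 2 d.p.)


Formula: Mbps = payload_bytes * RPS * 8 / 1e6
Payload per request = 55 KB = 55 * 1024 = 56320 bytes
Total bytes/sec = 56320 * 1369 = 77102080
Total bits/sec = 77102080 * 8 = 616816640
Mbps = 616816640 / 1e6 = 616.82

616.82 Mbps


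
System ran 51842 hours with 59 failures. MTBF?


Formula: MTBF = Total operating time / Number of failures
MTBF = 51842 / 59
MTBF = 878.68 hours

878.68 hours


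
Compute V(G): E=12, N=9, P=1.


Formula: V(G) = E - N + 2P
V(G) = 12 - 9 + 2*1
V(G) = 3 + 2
V(G) = 5

5


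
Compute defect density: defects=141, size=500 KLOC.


Defect density = defects / KLOC
Defect density = 141 / 500
Defect density = 0.282 defects/KLOC

0.282 defects/KLOC


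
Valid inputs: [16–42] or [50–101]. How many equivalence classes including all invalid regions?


Valid ranges: [16,42] and [50,101]
Class 1: x < 16 — invalid
Class 2: 16 ≤ x ≤ 42 — valid
Class 3: 42 < x < 50 — invalid (gap between ranges)
Class 4: 50 ≤ x ≤ 101 — valid
Class 5: x > 101 — invalid
Total equivalence classes: 5

5 equivalence classes


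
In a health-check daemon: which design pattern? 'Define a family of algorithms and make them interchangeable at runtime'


This matches the Strategy pattern

Strategy


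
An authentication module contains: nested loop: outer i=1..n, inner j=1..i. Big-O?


Reasoning: triangle: n(n+1)/2 ~ n^2/2
Complexity: O(n^2)

O(n^2)


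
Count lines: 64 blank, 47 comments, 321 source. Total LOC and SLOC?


Total LOC = blank + comment + code
Total LOC = 64 + 47 + 321 = 432
SLOC (source only) = code = 321

Total LOC: 432, SLOC: 321


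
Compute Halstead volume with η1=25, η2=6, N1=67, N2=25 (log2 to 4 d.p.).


Formula: V = N * log2(η), where N = N1 + N2 and η = η1 + η2
η = 25 + 6 = 31
N = 67 + 25 = 92
log2(31) ≈ 4.9542
V = 92 * 4.9542 = 455.79

455.79


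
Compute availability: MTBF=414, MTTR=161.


Availability = MTBF / (MTBF + MTTR)
Availability = 414 / (414 + 161)
Availability = 414 / 575
Availability = 72.0%

72.0%


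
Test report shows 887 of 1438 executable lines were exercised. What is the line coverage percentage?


Coverage = covered / total * 100
Coverage = 887 / 1438 * 100
Coverage = 61.68%

61.68%


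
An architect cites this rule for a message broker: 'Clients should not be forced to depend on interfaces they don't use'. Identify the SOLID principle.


This describes the Interface Segregation Principle (ISP)

Interface Segregation Principle (ISP)


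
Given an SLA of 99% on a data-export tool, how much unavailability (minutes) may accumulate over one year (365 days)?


Formula: allowed downtime = period * (100 - SLA) / 100
Period (year (365 days)) = 525600 minutes
Unavailability fraction = (100 - 99.0) / 100
Allowed downtime = 525600 * (100 - 99.0) / 100
Allowed downtime = 5256.0 minutes

5256.0 minutes


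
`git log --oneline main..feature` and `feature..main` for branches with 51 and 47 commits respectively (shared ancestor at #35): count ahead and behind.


Common ancestor: commit #35
feature commits after divergence: 51 - 35 = 16
main commits after divergence: 47 - 35 = 12
feature is 16 commits ahead of main
main is 12 commits ahead of feature

feature ahead: 16, main ahead: 12


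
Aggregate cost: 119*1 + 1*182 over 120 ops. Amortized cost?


Formula: Amortized cost = Total cost / Operations
Total cost = (119 * 1) + (1 * 182)
Total cost = 119 + 182 = 301
Amortized = 301 / 120 = 2.5083

2.5083


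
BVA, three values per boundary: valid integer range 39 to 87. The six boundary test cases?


Range: [39, 87]
Boundaries: just below min, min, min+1, max-1, max, just above max
Values: [38, 39, 40, 86, 87, 88]

[38, 39, 40, 86, 87, 88]


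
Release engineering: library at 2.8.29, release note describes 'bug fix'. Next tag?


Current: 2.8.29
Change category: 'bug fix' → patch bump
SemVer rule: patch bump → increment PATCH (MAJOR and MINOR unchanged)
New: 2.8.30

2.8.30


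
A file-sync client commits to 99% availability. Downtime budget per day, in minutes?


Formula: allowed downtime = period * (100 - SLA) / 100
Period (day) = 1440 minutes
Unavailability fraction = (100 - 99.0) / 100
Allowed downtime = 1440 * (100 - 99.0) / 100
Allowed downtime = 14.4 minutes

14.4 minutes


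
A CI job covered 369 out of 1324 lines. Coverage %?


Coverage = covered / total * 100
Coverage = 369 / 1324 * 100
Coverage = 27.87%

27.87%


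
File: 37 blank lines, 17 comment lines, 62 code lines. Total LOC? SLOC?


Total LOC = blank + comment + code
Total LOC = 37 + 17 + 62 = 116
SLOC (source only) = code = 62

Total LOC: 116, SLOC: 62


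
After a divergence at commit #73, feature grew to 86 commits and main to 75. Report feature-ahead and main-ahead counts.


Common ancestor: commit #73
feature commits after divergence: 86 - 73 = 13
main commits after divergence: 75 - 73 = 2
feature is 13 commits ahead of main
main is 2 commits ahead of feature

feature ahead: 13, main ahead: 2


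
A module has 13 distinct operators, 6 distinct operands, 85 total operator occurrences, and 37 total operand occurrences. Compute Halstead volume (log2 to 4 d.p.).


Formula: V = N * log2(η), where N = N1 + N2 and η = η1 + η2
η = 13 + 6 = 19
N = 85 + 37 = 122
log2(19) ≈ 4.2479
V = 122 * 4.2479 = 518.24

518.24


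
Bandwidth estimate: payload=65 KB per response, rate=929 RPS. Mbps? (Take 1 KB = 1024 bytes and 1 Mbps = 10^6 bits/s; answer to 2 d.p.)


Formula: Mbps = payload_bytes * RPS * 8 / 1e6
Payload per request = 65 KB = 65 * 1024 = 66560 bytes
Total bytes/sec = 66560 * 929 = 61834240
Total bits/sec = 61834240 * 8 = 494673920
Mbps = 494673920 / 1e6 = 494.67

494.67 Mbps


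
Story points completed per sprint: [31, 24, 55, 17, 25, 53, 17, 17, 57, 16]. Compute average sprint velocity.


Formula: Avg velocity = Total points / Number of sprints
Points: [31, 24, 55, 17, 25, 53, 17, 17, 57, 16]
Sum = 31 + 24 + 55 + 17 + 25 + 53 + 17 + 17 + 57 + 16 = 312
Avg velocity = 312 / 10 = 31.2 points/sprint

31.2 points/sprint


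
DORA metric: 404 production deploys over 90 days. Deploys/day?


Formula: deployments per day = releases / days
= 404 / 90
= 4.489 deploys/day
(equivalently, 31.42 deploys/week)

4.489 deploys/day


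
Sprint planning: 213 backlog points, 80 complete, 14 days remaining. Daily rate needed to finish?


Formula: Required rate = Remaining points / Days left
Remaining = 213 - 80 = 133 points
Required rate = 133 / 14 = 9.5 points/day

9.5 points/day


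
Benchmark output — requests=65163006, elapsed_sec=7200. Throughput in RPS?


Formula: throughput = requests / seconds
throughput = 65163006 / 7200
throughput = 9050.42 requests/second

9050.42 requests/second


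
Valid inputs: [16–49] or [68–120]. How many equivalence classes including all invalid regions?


Valid ranges: [16,49] and [68,120]
Class 1: x < 16 — invalid
Class 2: 16 ≤ x ≤ 49 — valid
Class 3: 49 < x < 68 — invalid (gap between ranges)
Class 4: 68 ≤ x ≤ 120 — valid
Class 5: x > 120 — invalid
Total equivalence classes: 5

5 equivalence classes


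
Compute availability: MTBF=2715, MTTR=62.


Availability = MTBF / (MTBF + MTTR)
Availability = 2715 / (2715 + 62)
Availability = 2715 / 2777
Availability = 97.7674%

97.7674%


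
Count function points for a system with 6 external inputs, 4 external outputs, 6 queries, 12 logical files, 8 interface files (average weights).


UFP = EI*4 + EO*5 + EQ*4 + ILF*10 + EIF*7
UFP = 6*4 + 4*5 + 6*4 + 12*10 + 8*7
UFP = 24 + 20 + 24 + 120 + 56
UFP = 244

244


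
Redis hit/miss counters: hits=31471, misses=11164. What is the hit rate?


Formula: hit rate = hits / (hits + misses) * 100
hit rate = 31471 / (31471 + 11164) * 100
hit rate = 31471 / 42635 * 100
hit rate = 73.81%

73.81%


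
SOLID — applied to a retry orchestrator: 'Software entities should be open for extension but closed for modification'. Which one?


This describes the Open/Closed Principle (OCP)

Open/Closed Principle (OCP)


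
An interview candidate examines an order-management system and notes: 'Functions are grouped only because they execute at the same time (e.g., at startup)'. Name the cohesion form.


Reasoning: Related by timing only
Type: Temporal cohesion

Temporal cohesion


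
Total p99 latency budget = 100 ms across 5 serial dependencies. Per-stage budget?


Formula: per_stage = total_budget / stages
per_stage = 100 / 5
per_stage = 20.0 ms

20.0 ms


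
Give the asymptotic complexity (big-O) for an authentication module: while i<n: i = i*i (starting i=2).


Reasoning: squaring drives double-exponential growth; iterations ~ log log n
Complexity: O(log log n)

O(log log n)


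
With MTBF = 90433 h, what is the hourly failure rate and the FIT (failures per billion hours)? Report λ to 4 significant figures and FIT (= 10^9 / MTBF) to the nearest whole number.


Formula: λ = 1 / MTBF; FIT = λ × 1e9 = 1e9 / MTBF
λ = 1 / 90433 ≈ 1.106e-05 failures/hour
FIT = 1e9 / 90433 ≈ 11058 failures per 1e9 hours (nearest whole number)

λ = 1.106e-05 /h, FIT = 11058


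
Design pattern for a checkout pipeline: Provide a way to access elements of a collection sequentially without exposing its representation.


This matches the Iterator pattern

Iterator


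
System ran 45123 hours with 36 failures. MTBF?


Formula: MTBF = Total operating time / Number of failures
MTBF = 45123 / 36
MTBF = 1253.42 hours

1253.42 hours


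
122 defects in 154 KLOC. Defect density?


Defect density = defects / KLOC
Defect density = 122 / 154
Defect density = 0.792 defects/KLOC

0.792 defects/KLOC


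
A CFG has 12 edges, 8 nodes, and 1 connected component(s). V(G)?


Formula: V(G) = E - N + 2P
V(G) = 12 - 8 + 2*1
V(G) = 4 + 2
V(G) = 6

6


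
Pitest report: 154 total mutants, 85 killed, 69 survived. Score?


Mutation score = killed / total * 100
Mutation score = 85 / 154 * 100
Mutation score = 55.19%

55.19%


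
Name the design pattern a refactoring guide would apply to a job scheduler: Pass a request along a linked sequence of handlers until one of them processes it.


This matches the Chain of Responsibility pattern

Chain of Responsibility


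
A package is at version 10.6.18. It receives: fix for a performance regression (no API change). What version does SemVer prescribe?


Current: 10.6.18
Change category: 'fix for a performance regression (no API change)' → patch bump
SemVer rule: patch bump → increment PATCH (MAJOR and MINOR unchanged)
New: 10.6.19

10.6.19


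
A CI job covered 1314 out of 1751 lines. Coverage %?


Coverage = covered / total * 100
Coverage = 1314 / 1751 * 100
Coverage = 75.04%

75.04%


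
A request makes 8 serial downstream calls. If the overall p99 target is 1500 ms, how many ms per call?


Formula: per_stage = total_budget / stages
per_stage = 1500 / 8
per_stage = 187.5 ms

187.5 ms


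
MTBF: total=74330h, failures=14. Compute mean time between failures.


Formula: MTBF = Total operating time / Number of failures
MTBF = 74330 / 14
MTBF = 5309.29 hours

5309.29 hours


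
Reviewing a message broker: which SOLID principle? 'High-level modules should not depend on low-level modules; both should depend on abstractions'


This describes the Dependency Inversion Principle (DIP)

Dependency Inversion Principle (DIP)


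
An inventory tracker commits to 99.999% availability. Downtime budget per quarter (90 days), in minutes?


Formula: allowed downtime = period * (100 - SLA) / 100
Period (quarter (90 days)) = 129600 minutes
Unavailability fraction = (100 - 99.999) / 100
Allowed downtime = 129600 * (100 - 99.999) / 100
Allowed downtime = 1.296 minutes

1.296 minutes


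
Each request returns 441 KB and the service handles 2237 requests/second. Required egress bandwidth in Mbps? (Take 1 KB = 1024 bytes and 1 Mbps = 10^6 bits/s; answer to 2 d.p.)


Formula: Mbps = payload_bytes * RPS * 8 / 1e6
Payload per request = 441 KB = 441 * 1024 = 451584 bytes
Total bytes/sec = 451584 * 2237 = 1010193408
Total bits/sec = 1010193408 * 8 = 8081547264
Mbps = 8081547264 / 1e6 = 8081.55

8081.55 Mbps


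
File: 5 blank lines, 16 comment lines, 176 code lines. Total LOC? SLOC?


Total LOC = blank + comment + code
Total LOC = 5 + 16 + 176 = 197
SLOC (source only) = code = 176

Total LOC: 197, SLOC: 176


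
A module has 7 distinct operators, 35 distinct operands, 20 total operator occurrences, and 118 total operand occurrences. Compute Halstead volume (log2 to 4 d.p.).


Formula: V = N * log2(η), where N = N1 + N2 and η = η1 + η2
η = 7 + 35 = 42
N = 20 + 118 = 138
log2(42) ≈ 5.3923
V = 138 * 5.3923 = 744.14

744.14


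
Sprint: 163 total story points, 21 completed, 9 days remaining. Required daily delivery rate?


Formula: Required rate = Remaining points / Days left
Remaining = 163 - 21 = 142 points
Required rate = 142 / 9 = 15.78 points/day

15.78 points/day


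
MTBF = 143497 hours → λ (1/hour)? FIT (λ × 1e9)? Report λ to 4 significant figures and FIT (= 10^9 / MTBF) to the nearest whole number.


Formula: λ = 1 / MTBF; FIT = λ × 1e9 = 1e9 / MTBF
λ = 1 / 143497 ≈ 6.969e-06 failures/hour
FIT = 1e9 / 143497 ≈ 6969 failures per 1e9 hours (nearest whole number)

λ = 6.969e-06 /h, FIT = 6969


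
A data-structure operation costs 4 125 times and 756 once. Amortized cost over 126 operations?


Formula: Amortized cost = Total cost / Operations
Total cost = (125 * 4) + (1 * 756)
Total cost = 500 + 756 = 1256
Amortized = 1256 / 126 = 9.9683

9.9683


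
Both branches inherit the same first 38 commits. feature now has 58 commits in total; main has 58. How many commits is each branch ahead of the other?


Common ancestor: commit #38
feature commits after divergence: 58 - 38 = 20
main commits after divergence: 58 - 38 = 20
feature is 20 commits ahead of main
main is 20 commits ahead of feature

feature ahead: 20, main ahead: 20


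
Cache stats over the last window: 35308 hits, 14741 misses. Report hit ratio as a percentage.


Formula: hit rate = hits / (hits + misses) * 100
hit rate = 35308 / (35308 + 14741) * 100
hit rate = 35308 / 50049 * 100
hit rate = 70.55%

70.55%


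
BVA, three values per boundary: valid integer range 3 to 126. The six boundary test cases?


Range: [3, 126]
Boundaries: just below min, min, min+1, max-1, max, just above max
Values: [2, 3, 4, 125, 126, 127]

[2, 3, 4, 125, 126, 127]


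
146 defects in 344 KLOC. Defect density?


Defect density = defects / KLOC
Defect density = 146 / 344
Defect density = 0.424 defects/KLOC

0.424 defects/KLOC


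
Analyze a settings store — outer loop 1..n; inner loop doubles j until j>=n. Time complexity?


Reasoning: linear outer times logarithmic inner
Complexity: O(n log n)

O(n log n)


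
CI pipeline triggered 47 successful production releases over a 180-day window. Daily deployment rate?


Formula: deployments per day = releases / days
= 47 / 180
= 0.261 deploys/day
(equivalently, 1.83 deploys/week)

0.261 deploys/day


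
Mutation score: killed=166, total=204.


Mutation score = killed / total * 100
Mutation score = 166 / 204 * 100
Mutation score = 81.37%

81.37%


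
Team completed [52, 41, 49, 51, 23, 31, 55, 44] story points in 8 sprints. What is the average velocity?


Formula: Avg velocity = Total points / Number of sprints
Points: [52, 41, 49, 51, 23, 31, 55, 44]
Sum = 52 + 41 + 49 + 51 + 23 + 31 + 55 + 44 = 346
Avg velocity = 346 / 8 = 43.25 points/sprint

43.25 points/sprint


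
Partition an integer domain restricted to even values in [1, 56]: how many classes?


Constraint: even integers in [1, 56]
Class 1: x < 1 — out-of-range invalid
Class 2: x in [1,56] but odd — wrong type invalid
Class 3: x in [1,56] and even — valid
Class 4: x > 56 — out-of-range invalid
Total equivalence classes: 4

4 equivalence classes


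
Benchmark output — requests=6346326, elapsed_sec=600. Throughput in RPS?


Formula: throughput = requests / seconds
throughput = 6346326 / 600
throughput = 10577.21 requests/second

10577.21 requests/second


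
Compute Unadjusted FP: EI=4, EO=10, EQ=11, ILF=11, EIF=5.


UFP = EI*4 + EO*5 + EQ*4 + ILF*10 + EIF*7
UFP = 4*4 + 10*5 + 11*4 + 11*10 + 5*7
UFP = 16 + 50 + 44 + 110 + 35
UFP = 255

255


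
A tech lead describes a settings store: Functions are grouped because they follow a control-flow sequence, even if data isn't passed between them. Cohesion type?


Reasoning: Grouped by order of execution within a routine, not by data flow
Type: Procedural cohesion

Procedural cohesion


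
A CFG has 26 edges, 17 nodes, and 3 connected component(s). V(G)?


Formula: V(G) = E - N + 2P
V(G) = 26 - 17 + 2*3
V(G) = 9 + 6
V(G) = 15

15


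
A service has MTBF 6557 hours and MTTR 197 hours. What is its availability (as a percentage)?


Availability = MTBF / (MTBF + MTTR)
Availability = 6557 / (6557 + 197)
Availability = 6557 / 6754
Availability = 97.0832%

97.0832%


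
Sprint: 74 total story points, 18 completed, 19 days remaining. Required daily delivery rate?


Formula: Required rate = Remaining points / Days left
Remaining = 74 - 18 = 56 points
Required rate = 56 / 19 = 2.95 points/day

2.95 points/day


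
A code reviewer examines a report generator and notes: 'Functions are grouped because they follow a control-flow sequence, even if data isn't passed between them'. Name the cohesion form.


Reasoning: Grouped by order of execution within a routine, not by data flow
Type: Procedural cohesion

Procedural cohesion


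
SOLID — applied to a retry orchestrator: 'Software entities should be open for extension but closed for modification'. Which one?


This describes the Open/Closed Principle (OCP)

Open/Closed Principle (OCP)


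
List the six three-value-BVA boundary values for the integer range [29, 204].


Range: [29, 204]
Boundaries: just below min, min, min+1, max-1, max, just above max
Values: [28, 29, 30, 203, 204, 205]

[28, 29, 30, 203, 204, 205]


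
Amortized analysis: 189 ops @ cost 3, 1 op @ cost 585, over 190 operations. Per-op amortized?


Formula: Amortized cost = Total cost / Operations
Total cost = (189 * 3) + (1 * 585)
Total cost = 567 + 585 = 1152
Amortized = 1152 / 190 = 6.0632

6.0632


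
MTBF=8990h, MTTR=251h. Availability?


Availability = MTBF / (MTBF + MTTR)
Availability = 8990 / (8990 + 251)
Availability = 8990 / 9241
Availability = 97.2838%

97.2838%


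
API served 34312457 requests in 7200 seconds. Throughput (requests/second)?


Formula: throughput = requests / seconds
throughput = 34312457 / 7200
throughput = 4765.62 requests/second

4765.62 requests/second


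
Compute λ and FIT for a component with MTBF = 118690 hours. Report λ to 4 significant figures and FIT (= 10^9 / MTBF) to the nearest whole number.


Formula: λ = 1 / MTBF; FIT = λ × 1e9 = 1e9 / MTBF
λ = 1 / 118690 ≈ 8.425e-06 failures/hour
FIT = 1e9 / 118690 ≈ 8425 failures per 1e9 hours (nearest whole number)

λ = 8.425e-06 /h, FIT = 8425


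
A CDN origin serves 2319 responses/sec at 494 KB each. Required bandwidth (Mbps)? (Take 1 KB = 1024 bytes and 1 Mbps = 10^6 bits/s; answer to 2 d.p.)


Formula: Mbps = payload_bytes * RPS * 8 / 1e6
Payload per request = 494 KB = 494 * 1024 = 505856 bytes
Total bytes/sec = 505856 * 2319 = 1173080064
Total bits/sec = 1173080064 * 8 = 9384640512
Mbps = 9384640512 / 1e6 = 9384.64

9384.64 Mbps


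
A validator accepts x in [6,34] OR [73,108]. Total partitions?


Valid ranges: [6,34] and [73,108]
Class 1: x < 6 — invalid
Class 2: 6 ≤ x ≤ 34 — valid
Class 3: 34 < x < 73 — invalid (gap between ranges)
Class 4: 73 ≤ x ≤ 108 — valid
Class 5: x > 108 — invalid
Total equivalence classes: 5

5 equivalence classes


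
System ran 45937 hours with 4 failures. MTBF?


Formula: MTBF = Total operating time / Number of failures
MTBF = 45937 / 4
MTBF = 11484.25 hours

11484.25 hours


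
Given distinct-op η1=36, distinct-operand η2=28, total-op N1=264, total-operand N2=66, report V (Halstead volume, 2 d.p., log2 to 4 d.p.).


Formula: V = N * log2(η), where N = N1 + N2 and η = η1 + η2
η = 36 + 28 = 64
N = 264 + 66 = 330
log2(64) ≈ 6.0000
V = 330 * 6.0000 = 1980.00

1980.00


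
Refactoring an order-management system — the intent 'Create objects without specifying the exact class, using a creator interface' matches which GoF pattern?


This matches the Factory Method pattern

Factory Method


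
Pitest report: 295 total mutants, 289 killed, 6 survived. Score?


Mutation score = killed / total * 100
Mutation score = 289 / 295 * 100
Mutation score = 97.97%

97.97%


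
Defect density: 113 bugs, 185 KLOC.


Defect density = defects / KLOC
Defect density = 113 / 185
Defect density = 0.611 defects/KLOC

0.611 defects/KLOC


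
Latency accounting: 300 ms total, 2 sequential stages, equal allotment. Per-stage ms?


Formula: per_stage = total_budget / stages
per_stage = 300 / 2
per_stage = 150.0 ms

150.0 ms


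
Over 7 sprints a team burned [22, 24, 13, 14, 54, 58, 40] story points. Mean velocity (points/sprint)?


Formula: Avg velocity = Total points / Number of sprints
Points: [22, 24, 13, 14, 54, 58, 40]
Sum = 22 + 24 + 13 + 14 + 54 + 58 + 40 = 225
Avg velocity = 225 / 7 = 32.14 points/sprint

32.14 points/sprint


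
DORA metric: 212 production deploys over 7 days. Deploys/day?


Formula: deployments per day = releases / days
= 212 / 7
= 30.286 deploys/day
(equivalently, 212.0 deploys/week)

30.286 deploys/day


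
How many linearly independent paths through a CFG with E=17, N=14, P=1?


Formula: V(G) = E - N + 2P
V(G) = 17 - 14 + 2*1
V(G) = 3 + 2
V(G) = 5

5


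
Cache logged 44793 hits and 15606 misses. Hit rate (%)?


Formula: hit rate = hits / (hits + misses) * 100
hit rate = 44793 / (44793 + 15606) * 100
hit rate = 44793 / 60399 * 100
hit rate = 74.16%

74.16%


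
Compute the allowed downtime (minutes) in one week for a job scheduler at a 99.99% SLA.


Formula: allowed downtime = period * (100 - SLA) / 100
Period (week) = 10080 minutes
Unavailability fraction = (100 - 99.99) / 100
Allowed downtime = 10080 * (100 - 99.99) / 100
Allowed downtime = 1.008 minutes

1.008 minutes


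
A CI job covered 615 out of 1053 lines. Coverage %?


Coverage = covered / total * 100
Coverage = 615 / 1053 * 100
Coverage = 58.4%

58.4%


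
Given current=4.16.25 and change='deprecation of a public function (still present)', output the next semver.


Current: 4.16.25
Change category: 'deprecation of a public function (still present)' → minor bump
SemVer rule: minor bump → increment MINOR, reset PATCH to 0 (MAJOR unchanged)
New: 4.17.0

4.17.0


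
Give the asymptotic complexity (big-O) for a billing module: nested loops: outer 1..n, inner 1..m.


Reasoning: product of independent bounds
Complexity: O(n*m)

O(n*m)


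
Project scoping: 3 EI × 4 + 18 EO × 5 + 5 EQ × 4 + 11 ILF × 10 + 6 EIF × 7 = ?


UFP = EI*4 + EO*5 + EQ*4 + ILF*10 + EIF*7
UFP = 3*4 + 18*5 + 5*4 + 11*10 + 6*7
UFP = 12 + 90 + 20 + 110 + 42
UFP = 274

274


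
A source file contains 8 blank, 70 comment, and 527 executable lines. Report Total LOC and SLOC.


Total LOC = blank + comment + code
Total LOC = 8 + 70 + 527 = 605
SLOC (source only) = code = 527

Total LOC: 605, SLOC: 527


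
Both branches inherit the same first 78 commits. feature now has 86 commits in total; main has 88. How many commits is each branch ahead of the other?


Common ancestor: commit #78
feature commits after divergence: 86 - 78 = 8
main commits after divergence: 88 - 78 = 10
feature is 8 commits ahead of main
main is 10 commits ahead of feature

feature ahead: 8, main ahead: 10


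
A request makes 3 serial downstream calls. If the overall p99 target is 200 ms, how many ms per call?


Formula: per_stage = total_budget / stages
per_stage = 200 / 3
per_stage = 66.67 ms

66.67 ms


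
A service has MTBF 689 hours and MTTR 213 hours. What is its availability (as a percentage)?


Availability = MTBF / (MTBF + MTTR)
Availability = 689 / (689 + 213)
Availability = 689 / 902
Availability = 76.3858%

76.3858%


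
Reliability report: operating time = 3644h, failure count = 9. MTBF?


Formula: MTBF = Total operating time / Number of failures
MTBF = 3644 / 9
MTBF = 404.89 hours

404.89 hours


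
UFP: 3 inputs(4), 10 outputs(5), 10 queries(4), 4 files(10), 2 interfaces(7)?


UFP = EI*4 + EO*5 + EQ*4 + ILF*10 + EIF*7
UFP = 3*4 + 10*5 + 10*4 + 4*10 + 2*7
UFP = 12 + 50 + 40 + 40 + 14
UFP = 156

156


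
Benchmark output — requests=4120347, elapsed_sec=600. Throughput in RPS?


Formula: throughput = requests / seconds
throughput = 4120347 / 600
throughput = 6867.25 requests/second

6867.25 requests/second


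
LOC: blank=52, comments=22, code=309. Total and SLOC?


Total LOC = blank + comment + code
Total LOC = 52 + 22 + 309 = 383
SLOC (source only) = code = 309

Total LOC: 383, SLOC: 309


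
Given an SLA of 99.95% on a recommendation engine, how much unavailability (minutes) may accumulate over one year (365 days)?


Formula: allowed downtime = period * (100 - SLA) / 100
Period (year (365 days)) = 525600 minutes
Unavailability fraction = (100 - 99.95) / 100
Allowed downtime = 525600 * (100 - 99.95) / 100
Allowed downtime = 262.8 minutes

262.8 minutes


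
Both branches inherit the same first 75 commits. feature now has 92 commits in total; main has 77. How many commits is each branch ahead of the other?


Common ancestor: commit #75
feature commits after divergence: 92 - 75 = 17
main commits after divergence: 77 - 75 = 2
feature is 17 commits ahead of main
main is 2 commits ahead of feature

feature ahead: 17, main ahead: 2


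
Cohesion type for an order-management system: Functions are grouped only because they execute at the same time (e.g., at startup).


Reasoning: Related by timing only
Type: Temporal cohesion

Temporal cohesion


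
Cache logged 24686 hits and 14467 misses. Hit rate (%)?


Formula: hit rate = hits / (hits + misses) * 100
hit rate = 24686 / (24686 + 14467) * 100
hit rate = 24686 / 39153 * 100
hit rate = 63.05%

63.05%


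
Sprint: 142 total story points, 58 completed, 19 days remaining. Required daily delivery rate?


Formula: Required rate = Remaining points / Days left
Remaining = 142 - 58 = 84 points
Required rate = 84 / 19 = 4.42 points/day

4.42 points/day


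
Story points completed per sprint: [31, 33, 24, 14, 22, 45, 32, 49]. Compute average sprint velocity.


Formula: Avg velocity = Total points / Number of sprints
Points: [31, 33, 24, 14, 22, 45, 32, 49]
Sum = 31 + 33 + 24 + 14 + 22 + 45 + 32 + 49 = 250
Avg velocity = 250 / 8 = 31.25 points/sprint

31.25 points/sprint


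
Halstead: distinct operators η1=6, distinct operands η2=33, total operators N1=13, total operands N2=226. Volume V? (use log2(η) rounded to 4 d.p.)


Formula: V = N * log2(η), where N = N1 + N2 and η = η1 + η2
η = 6 + 33 = 39
N = 13 + 226 = 239
log2(39) ≈ 5.2854
V = 239 * 5.2854 = 1263.21

1263.21


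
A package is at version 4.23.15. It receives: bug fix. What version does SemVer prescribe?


Current: 4.23.15
Change category: 'bug fix' → patch bump
SemVer rule: patch bump → increment PATCH (MAJOR and MINOR unchanged)
New: 4.23.16

4.23.16


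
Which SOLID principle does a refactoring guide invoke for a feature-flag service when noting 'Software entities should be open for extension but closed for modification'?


This describes the Open/Closed Principle (OCP)

Open/Closed Principle (OCP)


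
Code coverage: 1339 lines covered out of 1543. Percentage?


Coverage = covered / total * 100
Coverage = 1339 / 1543 * 100
Coverage = 86.78%

86.78%


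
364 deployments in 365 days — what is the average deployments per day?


Formula: deployments per day = releases / days
= 364 / 365
= 0.997 deploys/day
(equivalently, 6.98 deploys/week)

0.997 deploys/day


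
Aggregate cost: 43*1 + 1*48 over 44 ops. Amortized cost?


Formula: Amortized cost = Total cost / Operations
Total cost = (43 * 1) + (1 * 48)
Total cost = 43 + 48 = 91
Amortized = 91 / 44 = 2.0682

2.0682


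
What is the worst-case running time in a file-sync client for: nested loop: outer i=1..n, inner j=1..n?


Reasoning: n iterations times n iterations
Complexity: O(n^2)

O(n^2)


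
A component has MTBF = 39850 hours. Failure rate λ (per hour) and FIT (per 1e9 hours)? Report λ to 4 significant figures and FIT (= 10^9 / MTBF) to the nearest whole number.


Formula: λ = 1 / MTBF; FIT = λ × 1e9 = 1e9 / MTBF
λ = 1 / 39850 ≈ 2.509e-05 failures/hour
FIT = 1e9 / 39850 ≈ 25094 failures per 1e9 hours (nearest whole number)

λ = 2.509e-05 /h, FIT = 25094


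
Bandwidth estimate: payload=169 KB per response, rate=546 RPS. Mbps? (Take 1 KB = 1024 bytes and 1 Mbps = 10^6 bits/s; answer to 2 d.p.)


Formula: Mbps = payload_bytes * RPS * 8 / 1e6
Payload per request = 169 KB = 169 * 1024 = 173056 bytes
Total bytes/sec = 173056 * 546 = 94488576
Total bits/sec = 94488576 * 8 = 755908608
Mbps = 755908608 / 1e6 = 755.91

755.91 Mbps


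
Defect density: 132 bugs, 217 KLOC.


Defect density = defects / KLOC
Defect density = 132 / 217
Defect density = 0.608 defects/KLOC

0.608 defects/KLOC


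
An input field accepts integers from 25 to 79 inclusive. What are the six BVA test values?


Range: [25, 79]
Boundaries: just below min, min, min+1, max-1, max, just above max
Values: [24, 25, 26, 78, 79, 80]

[24, 25, 26, 78, 79, 80]


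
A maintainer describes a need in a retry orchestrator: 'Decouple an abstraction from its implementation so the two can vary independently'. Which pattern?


This matches the Bridge pattern

Bridge


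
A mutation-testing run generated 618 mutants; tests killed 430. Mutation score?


Mutation score = killed / total * 100
Mutation score = 430 / 618 * 100
Mutation score = 69.58%

69.58%


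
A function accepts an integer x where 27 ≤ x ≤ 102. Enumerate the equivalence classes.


Valid range: [27, 102]
Class 1: x < 27 — invalid
Class 2: 27 ≤ x ≤ 102 — valid
Class 3: x > 102 — invalid
Total equivalence classes: 3

3 equivalence classes


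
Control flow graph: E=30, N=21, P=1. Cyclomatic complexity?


Formula: V(G) = E - N + 2P
V(G) = 30 - 21 + 2*1
V(G) = 9 + 2
V(G) = 11

11


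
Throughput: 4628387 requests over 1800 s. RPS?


Formula: throughput = requests / seconds
throughput = 4628387 / 1800
throughput = 2571.33 requests/second

2571.33 requests/second


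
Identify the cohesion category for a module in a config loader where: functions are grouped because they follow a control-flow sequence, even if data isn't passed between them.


Reasoning: Grouped by order of execution within a routine, not by data flow
Type: Procedural cohesion

Procedural cohesion


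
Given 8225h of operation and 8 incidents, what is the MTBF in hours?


Formula: MTBF = Total operating time / Number of failures
MTBF = 8225 / 8
MTBF = 1028.13 hours

1028.13 hours


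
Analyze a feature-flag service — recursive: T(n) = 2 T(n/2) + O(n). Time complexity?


Reasoning: master theorem case 2 (merge-sort recurrence)
Complexity: O(n log n)

O(n log n)


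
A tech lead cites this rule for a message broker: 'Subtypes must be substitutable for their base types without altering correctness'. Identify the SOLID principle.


This describes the Liskov Substitution Principle (LSP)

Liskov Substitution Principle (LSP)


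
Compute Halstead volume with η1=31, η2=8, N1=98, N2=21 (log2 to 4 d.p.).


Formula: V = N * log2(η), where N = N1 + N2 and η = η1 + η2
η = 31 + 8 = 39
N = 98 + 21 = 119
log2(39) ≈ 5.2854
V = 119 * 5.2854 = 628.96

628.96


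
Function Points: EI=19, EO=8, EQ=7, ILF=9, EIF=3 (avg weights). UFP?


UFP = EI*4 + EO*5 + EQ*4 + ILF*10 + EIF*7
UFP = 19*4 + 8*5 + 7*4 + 9*10 + 3*7
UFP = 76 + 40 + 28 + 90 + 21
UFP = 255

255


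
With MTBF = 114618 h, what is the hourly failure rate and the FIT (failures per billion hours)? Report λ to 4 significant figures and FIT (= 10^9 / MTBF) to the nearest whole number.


Formula: λ = 1 / MTBF; FIT = λ × 1e9 = 1e9 / MTBF
λ = 1 / 114618 ≈ 8.725e-06 failures/hour
FIT = 1e9 / 114618 ≈ 8725 failures per 1e9 hours (nearest whole number)

λ = 8.725e-06 /h, FIT = 8725


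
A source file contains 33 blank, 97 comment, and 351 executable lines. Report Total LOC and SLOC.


Total LOC = blank + comment + code
Total LOC = 33 + 97 + 351 = 481
SLOC (source only) = code = 351

Total LOC: 481, SLOC: 351


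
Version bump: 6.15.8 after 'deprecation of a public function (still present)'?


Current: 6.15.8
Change category: 'deprecation of a public function (still present)' → minor bump
SemVer rule: minor bump → increment MINOR, reset PATCH to 0 (MAJOR unchanged)
New: 6.16.0

6.16.0


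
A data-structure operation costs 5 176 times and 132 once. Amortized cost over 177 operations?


Formula: Amortized cost = Total cost / Operations
Total cost = (176 * 5) + (1 * 132)
Total cost = 880 + 132 = 1012
Amortized = 1012 / 177 = 5.7175

5.7175


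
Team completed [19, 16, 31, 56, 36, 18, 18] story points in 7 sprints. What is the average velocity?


Formula: Avg velocity = Total points / Number of sprints
Points: [19, 16, 31, 56, 36, 18, 18]
Sum = 19 + 16 + 31 + 56 + 36 + 18 + 18 = 194
Avg velocity = 194 / 7 = 27.71 points/sprint

27.71 points/sprint


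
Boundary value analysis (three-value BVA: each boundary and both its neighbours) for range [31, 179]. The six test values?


Range: [31, 179]
Boundaries: just below min, min, min+1, max-1, max, just above max
Values: [30, 31, 32, 178, 179, 180]

[30, 31, 32, 178, 179, 180]


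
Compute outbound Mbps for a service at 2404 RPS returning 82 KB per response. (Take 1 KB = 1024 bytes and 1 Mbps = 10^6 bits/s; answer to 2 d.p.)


Formula: Mbps = payload_bytes * RPS * 8 / 1e6
Payload per request = 82 KB = 82 * 1024 = 83968 bytes
Total bytes/sec = 83968 * 2404 = 201859072
Total bits/sec = 201859072 * 8 = 1614872576
Mbps = 1614872576 / 1e6 = 1614.87

1614.87 Mbps
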